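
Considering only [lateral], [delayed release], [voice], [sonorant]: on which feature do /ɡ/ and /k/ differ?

[voice]

/ɡ/ (voiced velar stop) and /k/ (voiceless velar stop) agree on [-lateral], [-delayed release], [-sonorant]. They differ on [voice] (/ɡ/ [+], /k/ [-]).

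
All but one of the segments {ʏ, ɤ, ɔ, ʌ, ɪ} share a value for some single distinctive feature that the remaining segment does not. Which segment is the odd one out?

[tense] groups all but one: /ʏ, ɔ, ɪ, ʌ/ share [-tense] while /ɤ/ (mid back unrounded tense vowel) alone is [+tense]. Removing any other segment would not leave a single-feature class that excludes it.

ɤ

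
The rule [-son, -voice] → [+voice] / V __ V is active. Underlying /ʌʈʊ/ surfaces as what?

Only /ʈ/ occurs between two vowels (/ʌ/ __ /ʊ/) and matches the structural description. It is a voiceless retroflex stop, so [-son, -voice] holds; changing it to [+voice] with all other features held fixed yields /ɖ/ (voiced retroflex stop). No other segment meets both the structural description and the environment, so the output is [ʌɖʊ].

[ʌɖʊ]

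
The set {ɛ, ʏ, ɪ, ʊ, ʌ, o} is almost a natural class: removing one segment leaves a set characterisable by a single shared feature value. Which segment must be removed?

o

The remaining segments after removing /o/ share [−tense]; /o/ (mid back rounded tense vowel) is [+tense]. For every other candidate removal, the leftover set fails to share any single feature value that the removed segment lacks.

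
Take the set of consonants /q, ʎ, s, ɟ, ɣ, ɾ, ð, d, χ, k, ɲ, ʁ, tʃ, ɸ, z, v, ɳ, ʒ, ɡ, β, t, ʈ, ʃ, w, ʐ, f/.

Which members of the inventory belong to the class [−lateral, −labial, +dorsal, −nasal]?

Eliminate segments failing any feature: /ʎ/ is [+lateral]; /s, ɾ, ð, d, tʃ, z, ɳ, ʒ, t, ʈ, ʃ, ʐ/ are [−dorsal]; /ɲ/ is [+nasal]; /ɸ, v, β, w, f/ are [+labial]. The remaining /q, ɟ, ɣ, χ, k, ʁ, ɡ/ satisfy [−lateral], [−labial], [+dorsal], [−nasal].

q, ɟ, ɣ, χ, k, ʁ, ɡ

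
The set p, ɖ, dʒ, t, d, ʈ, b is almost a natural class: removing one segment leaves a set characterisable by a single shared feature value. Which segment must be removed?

[delayed release] (equivalently [strident]) groups all but one: /d, b, ʈ, t, p, ɖ/ share [−delayed release] while /dʒ/ (voiced postalveolar affricate) alone is [+delayed release]. Removing any other segment would not leave a single-feature class that excludes it.

dʒ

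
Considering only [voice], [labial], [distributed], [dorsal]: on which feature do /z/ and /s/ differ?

/z/ (voiced alveolar fricative) and /s/ (voiceless alveolar fricative) agree on [−labial], [−distributed], [−dorsal]. They differ on [voice] (/z/ [+], /s/ [−]).

[voice]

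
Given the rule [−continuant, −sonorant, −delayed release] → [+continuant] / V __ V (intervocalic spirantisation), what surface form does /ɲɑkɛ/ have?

The only segment in the rule's environment that also matches [−continuant, −sonorant, −delayed release] is /k/. Applying [+continuant] turns the voiceless velar stop into /x/ (voiceless velar fricative), giving [ɲɑxɛ].

[ɲɑxɛ]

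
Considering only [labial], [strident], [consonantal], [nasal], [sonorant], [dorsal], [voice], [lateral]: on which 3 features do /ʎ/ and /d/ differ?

[sonorant], [lateral], [dorsal]

/ʎ/ (palatal lateral approximant) and /d/ (voiced alveolar stop) agree on [−labial], [−strident], [+consonantal], [−nasal], [+voice]. They differ on [sonorant] (/ʎ/ [+], /d/ [−]), [lateral] (/ʎ/ [+], /d/ [−]), [dorsal] (/ʎ/ [+], /d/ [−]).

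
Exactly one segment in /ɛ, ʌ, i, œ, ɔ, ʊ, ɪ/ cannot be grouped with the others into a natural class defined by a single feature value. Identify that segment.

i

[tense] groups all but one: /ɪ, œ, ɔ, ɛ, ʊ, ʌ/ share [-tense] while /i/ (high front unrounded tense vowel) alone is [+tense]. Removing any other segment would not leave a single-feature class that excludes it.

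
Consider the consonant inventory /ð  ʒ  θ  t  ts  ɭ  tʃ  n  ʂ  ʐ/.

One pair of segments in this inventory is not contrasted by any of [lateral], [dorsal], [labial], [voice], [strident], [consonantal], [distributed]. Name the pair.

ʂ, ts

On the given features, /ʂ/ and /ts/ have an identical profile: [−lateral], [−dorsal], [−labial], [−voice], [+strident], [+consonantal], [−distributed]. No other two segments in the inventory coincide on all 7 features. (They do differ in [continuant] and [anterior], which are not among the given features.)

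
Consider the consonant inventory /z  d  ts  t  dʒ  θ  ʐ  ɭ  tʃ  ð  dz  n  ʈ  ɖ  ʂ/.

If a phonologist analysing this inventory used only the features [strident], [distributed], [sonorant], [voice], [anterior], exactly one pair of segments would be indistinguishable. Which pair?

On the given features, /dz/ and /z/ have an identical profile: [+strident], [−distributed], [−sonorant], [+voice], [+anterior]. No other two segments in the inventory coincide on all 5 features. (They do differ in [continuant], which is not among the given features.)

dz, z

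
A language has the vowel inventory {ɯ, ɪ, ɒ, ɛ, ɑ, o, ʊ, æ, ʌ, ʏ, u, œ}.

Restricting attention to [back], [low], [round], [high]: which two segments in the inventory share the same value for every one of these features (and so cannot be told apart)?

On the given features, /ʊ/ and /u/ have an identical profile: [+back], [-low], [+round], [+high]. No other two segments in the inventory coincide on all 4 features. (They do differ in [tense], which is not among the given features.)

ʊ, u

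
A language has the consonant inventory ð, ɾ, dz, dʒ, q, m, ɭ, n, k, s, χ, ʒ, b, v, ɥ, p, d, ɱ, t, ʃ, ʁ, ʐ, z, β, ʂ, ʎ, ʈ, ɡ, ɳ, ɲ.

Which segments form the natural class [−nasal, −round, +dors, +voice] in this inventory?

Checking each segment against [−nasal], [−round], [+dorsal], [+voice]: /ʁ/ (voiced uvular fricative), /ʎ/ (palatal lateral approximant), /ɡ/ (voiced velar stop) satisfy every feature; every other segment in the inventory fails at least one.

ʁ, ʎ, ɡ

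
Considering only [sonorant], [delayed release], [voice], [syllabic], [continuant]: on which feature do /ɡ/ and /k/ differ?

/ɡ/ is the voiced velar stop and /k/ is the voiceless velar stop. Both are [−sonorant], [−delayed release], [−syllabic], [−continuant]. /ɡ/ is [+voice] while /k/ is [−voice], so the distinguishing feature is [voice].

[voice]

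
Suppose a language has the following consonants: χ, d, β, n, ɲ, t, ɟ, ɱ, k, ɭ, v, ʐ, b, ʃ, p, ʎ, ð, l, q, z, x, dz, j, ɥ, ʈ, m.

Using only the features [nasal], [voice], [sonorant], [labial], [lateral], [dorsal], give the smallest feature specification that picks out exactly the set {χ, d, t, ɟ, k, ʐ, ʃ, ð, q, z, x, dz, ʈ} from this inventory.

[-sonorant, -labial]

/χ, d, t, ɟ, k, ʐ, ʃ, ð, q, z, x, dz, ʈ/ are all [-sonorant], [-labial], and no other segment in the inventory matches both values. Dropping any one of them over-generates: [-labial] alone would also admit /n, ɲ, ɭ, ʎ, …/; [-sonorant] alone would also admit /β, v, b, p/. No other single listed feature picks out exactly this set either, so fewer than two features will not do.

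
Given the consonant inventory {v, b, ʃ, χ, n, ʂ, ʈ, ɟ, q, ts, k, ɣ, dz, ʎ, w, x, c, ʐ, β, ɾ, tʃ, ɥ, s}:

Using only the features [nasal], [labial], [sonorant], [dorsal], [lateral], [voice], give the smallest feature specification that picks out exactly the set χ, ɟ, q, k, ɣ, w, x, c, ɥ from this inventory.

[-lateral, +dorsal]

Every target segment is [-lateral], [+dorsal]; each remaining inventory member fails at least one of these. Each conjunct is needed — [+dorsal] alone would also admit /ʎ/; [-lateral] alone would also admit /v, b, ʃ, n, …/ — and no other single listed feature has exactly this extension, so two is the minimum.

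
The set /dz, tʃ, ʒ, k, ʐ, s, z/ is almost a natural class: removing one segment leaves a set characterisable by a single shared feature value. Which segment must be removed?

[strident] (equivalently [coronal], [dorsal]) groups all but one: /s, tʃ, dz, ʐ, ʒ, z/ share [+strident] while /k/ (voiceless velar stop) alone is [−strident]. Removing any other segment would not leave a single-feature class that excludes it.

k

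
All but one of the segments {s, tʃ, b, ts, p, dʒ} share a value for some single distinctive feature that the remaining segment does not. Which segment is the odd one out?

[continuant] groups all but one: /dʒ, b, p, ts, tʃ/ share [−continuant] while /s/ (voiceless alveolar fricative) alone is [+continuant]. Removing any other segment would not leave a single-feature class that excludes it.

s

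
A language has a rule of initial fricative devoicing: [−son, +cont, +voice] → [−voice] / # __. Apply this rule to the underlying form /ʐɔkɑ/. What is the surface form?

[ʂɔkɑ]

/ʐ/ satisfies [−son, +cont, +voice] and sits in # __. The [−voice] counterpart of the voiced retroflex fricative is /ʂ/. Other segments in /ʐɔkɑ/ either fail the structural description or are not in the environment, so the surface form is [ʂɔkɑ].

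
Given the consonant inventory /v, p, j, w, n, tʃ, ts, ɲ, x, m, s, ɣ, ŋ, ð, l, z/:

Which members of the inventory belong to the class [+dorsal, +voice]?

j, w, ɲ, ɣ, ŋ

Eliminate segments failing any feature: /v, p, n, tʃ, ts, m, s, ð, l, z/ are [−dorsal]; /x/ is [−voice]. The remaining /j, w, ɲ, ɣ, ŋ/ satisfy [+dorsal], [+voice].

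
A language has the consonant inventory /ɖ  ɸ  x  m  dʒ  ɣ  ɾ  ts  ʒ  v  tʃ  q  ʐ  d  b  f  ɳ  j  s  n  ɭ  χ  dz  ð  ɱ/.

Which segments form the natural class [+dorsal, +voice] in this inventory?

Checking each segment against [+dorsal], [+voice]: /ɣ/ (voiced velar fricative), /j/ (palatal glide) satisfy every feature; every other segment in the inventory fails at least one.

ɣ, j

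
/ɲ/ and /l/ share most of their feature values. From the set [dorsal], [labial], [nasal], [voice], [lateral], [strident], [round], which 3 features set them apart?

[nasal], [lateral], [dorsal]

The two segments share [-labial], [+voice], [-strident], [-round]. The only features from the list on which they differ: /ɲ/ is [+nasal] while /l/ is [-nasal]; /ɲ/ is [-lateral] while /l/ is [+lateral]; /ɲ/ is [+dorsal] while /l/ is [-dorsal].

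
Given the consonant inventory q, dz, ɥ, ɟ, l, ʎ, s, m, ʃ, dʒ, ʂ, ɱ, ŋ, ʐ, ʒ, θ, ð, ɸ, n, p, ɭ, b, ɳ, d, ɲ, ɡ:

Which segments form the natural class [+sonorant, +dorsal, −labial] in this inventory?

ʎ, ŋ, ɲ

Checking each segment against [+sonorant], [+dorsal], [−labial]: /ʎ/ (palatal lateral approximant), /ŋ/ (velar nasal), /ɲ/ (palatal nasal) satisfy every feature; every other segment in the inventory fails at least one.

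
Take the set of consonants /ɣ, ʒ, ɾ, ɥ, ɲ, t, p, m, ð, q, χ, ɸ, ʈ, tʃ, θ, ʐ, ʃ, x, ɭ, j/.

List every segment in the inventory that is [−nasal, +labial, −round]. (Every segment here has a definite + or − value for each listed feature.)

p, ɸ

Eliminate segments failing any feature: /ɣ, ʒ, ɾ, t, ð, q, χ, ʈ, tʃ, θ, ʐ, ʃ, x, ɭ, j/ are [−labial]; /ɥ/ is [+round]; /ɲ, m/ are [+nasal]. The remaining /p, ɸ/ satisfy [−nasal], [+labial], [−round].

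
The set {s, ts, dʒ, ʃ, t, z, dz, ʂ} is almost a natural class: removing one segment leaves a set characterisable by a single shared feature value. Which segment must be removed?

t

[strident] groups all but one: /ts, ʂ, dʒ, z, dz, ʃ, s/ share [+strident] while /t/ (voiceless alveolar stop) alone is [-strident]. Removing any other segment would not leave a single-feature class that excludes it.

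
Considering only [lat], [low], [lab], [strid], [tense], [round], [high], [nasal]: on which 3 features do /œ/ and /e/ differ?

[labial], [round], [tense]

/œ/ is the mid front rounded lax vowel and /e/ is the mid front unrounded tense vowel. Both are [-lateral], [-low], [-strident], [-high], [-nasal]. /œ/ is [+labial] while /e/ is [-labial]; /œ/ is [+round] while /e/ is [-round]; /œ/ is [-tense] while /e/ is [+tense], so the distinguishing features are [labial], [round], [tense].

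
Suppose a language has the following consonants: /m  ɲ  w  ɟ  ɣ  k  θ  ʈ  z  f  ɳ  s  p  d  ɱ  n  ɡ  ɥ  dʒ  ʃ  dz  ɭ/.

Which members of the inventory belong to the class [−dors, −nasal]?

Checking each segment against [−dorsal], [−nasal]: /θ/ (voiceless dental fricative), /ʈ/ (voiceless retroflex stop), /z/ (voiced alveolar fricative), /f/ (voiceless labiodental fricative), /s/ (voiceless alveolar fricative), /p/ (voiceless bilabial stop), among others, satisfy every feature; every other segment in the inventory fails at least one.

θ, ʈ, z, f, s, p, d, dʒ, ʃ, dz, ɭ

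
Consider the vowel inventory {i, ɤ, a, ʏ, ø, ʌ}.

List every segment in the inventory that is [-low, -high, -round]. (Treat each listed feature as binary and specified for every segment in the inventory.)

The [-low] segments are /i, ɤ, ʏ, ø, ʌ/.
Intersecting with [-high] gives /ɤ, ø, ʌ/.
Of those, [-round] leaves /ɤ, ʌ/.

ɤ, ʌ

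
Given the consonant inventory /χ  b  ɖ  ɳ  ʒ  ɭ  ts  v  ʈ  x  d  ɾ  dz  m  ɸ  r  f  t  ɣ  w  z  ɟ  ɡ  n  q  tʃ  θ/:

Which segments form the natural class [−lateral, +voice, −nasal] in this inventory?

b, ɖ, ʒ, v, d, ɾ, dz, r, ɣ, w, z, ɟ, ɡ

Checking each segment against [−lateral], [+voice], [−nasal]: /b/ (voiced bilabial stop), /ɖ/ (voiced retroflex stop), /ʒ/ (voiced postalveolar fricative), /v/ (voiced labiodental fricative), /d/ (voiced alveolar stop), /ɾ/ (alveolar tap), among others, satisfy every feature; every other segment in the inventory fails at least one.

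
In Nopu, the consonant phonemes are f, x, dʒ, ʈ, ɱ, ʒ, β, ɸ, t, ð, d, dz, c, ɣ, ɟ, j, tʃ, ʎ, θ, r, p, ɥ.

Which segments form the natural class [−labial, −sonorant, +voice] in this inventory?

Eliminate segments failing any feature: /f, ɱ, β, ɸ, p, ɥ/ are [+labial]; /x, ʈ, t, c, tʃ, θ/ are [−voice]; /j, ʎ, r/ are [+sonorant]. The remaining /dʒ, ʒ, ð, d, dz, ɣ, ɟ/ satisfy [−labial], [−sonorant], [+voice].

dʒ, ʒ, ð, d, dz, ɣ, ɟ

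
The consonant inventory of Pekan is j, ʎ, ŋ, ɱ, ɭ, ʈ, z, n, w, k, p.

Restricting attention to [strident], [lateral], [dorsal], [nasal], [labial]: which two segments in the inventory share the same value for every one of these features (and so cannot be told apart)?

k, j

Both /k/ and /j/ are [−strident], [−lateral], [+dorsal], [−nasal], [−labial]. Since the list omits [sonorant], [voice], [continuant] and [back] — which do distinguish the voiceless velar stop from the palatal glide — this pair collapses; all other pairs remain distinct.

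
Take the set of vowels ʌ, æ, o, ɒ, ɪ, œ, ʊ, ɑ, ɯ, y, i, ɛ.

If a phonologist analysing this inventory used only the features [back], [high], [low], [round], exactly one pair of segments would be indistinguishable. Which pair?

On the given features, /i/ and /ɪ/ have an identical profile: [−back], [+high], [−low], [−round]. No other two segments in the inventory coincide on all 4 features. (They do differ in [tense], which is not among the given features.)

i, ɪ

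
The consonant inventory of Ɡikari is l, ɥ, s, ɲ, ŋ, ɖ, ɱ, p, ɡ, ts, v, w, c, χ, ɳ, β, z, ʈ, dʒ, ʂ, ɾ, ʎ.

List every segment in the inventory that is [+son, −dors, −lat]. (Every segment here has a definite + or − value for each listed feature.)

ɱ, ɳ, ɾ

Eliminate segments failing any feature: /l/ is [+lateral]; /ɥ, ɲ, ŋ, w, ʎ/ are [+dorsal]; /s, ɖ, p, ɡ, ts, v, c, χ, β, z, ʈ, dʒ, ʂ/ are [−sonorant]. The remaining /ɱ, ɳ, ɾ/ satisfy [+sonorant], [−dorsal], [−lateral].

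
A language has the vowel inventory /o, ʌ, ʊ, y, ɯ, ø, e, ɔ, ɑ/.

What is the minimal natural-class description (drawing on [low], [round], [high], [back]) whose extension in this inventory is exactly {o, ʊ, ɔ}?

[+back, +round]

/o, ʊ, ɔ/ are all [+back], [+round], and no other segment in the inventory matches both values. Dropping any one of them over-generates: [+round] alone would also admit /y, ø/; [+back] alone would also admit /ʌ, ɯ, ɑ/. No other single listed feature picks out exactly this set either, so fewer than two features will not do.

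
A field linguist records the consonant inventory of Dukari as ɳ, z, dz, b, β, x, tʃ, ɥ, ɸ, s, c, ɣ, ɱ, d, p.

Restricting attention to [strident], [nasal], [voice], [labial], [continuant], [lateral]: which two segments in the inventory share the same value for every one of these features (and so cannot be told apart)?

Both /β/ and /ɥ/ are [−strident], [−nasal], [+voice], [+labial], [+continuant], [−lateral]. Since the list omits [sonorant], [round] and [dorsal] — which do distinguish the voiced bilabial fricative from the labial-palatal glide — this pair collapses; all other pairs remain distinct.

β, ɥ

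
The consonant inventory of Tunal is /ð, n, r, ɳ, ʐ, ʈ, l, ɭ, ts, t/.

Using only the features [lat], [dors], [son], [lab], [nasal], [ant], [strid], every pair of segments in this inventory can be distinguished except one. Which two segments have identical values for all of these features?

Both /ð/ and /t/ are [−lateral], [−dorsal], [−sonorant], [−labial], [−nasal], [+anterior], [−strident]. Since the list omits [voice], [continuant] and [distributed] — which do distinguish the voiced dental fricative from the voiceless alveolar stop — this pair collapses; all other pairs remain distinct.

ð, t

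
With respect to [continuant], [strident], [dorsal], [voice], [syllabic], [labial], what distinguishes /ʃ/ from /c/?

/ʃ/ (voiceless postalveolar fricative) and /c/ (voiceless palatal stop) agree on [−voice], [−syllabic], [−labial]. They differ on [continuant] (/ʃ/ [+], /c/ [−]), [strident] (/ʃ/ [+], /c/ [−]), [dorsal] (/ʃ/ [−], /c/ [+]).

[continuant], [strident], [dorsal]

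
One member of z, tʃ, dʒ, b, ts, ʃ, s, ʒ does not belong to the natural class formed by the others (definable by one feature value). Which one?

/ts, ʃ, s, tʃ, ʒ, z, dʒ/ are all [+strident], but /b/ (voiced bilabial stop) is [−strident]. No other single segment can be removed to leave a set sharing one feature value that the removed segment lacks, so /b/ is the odd one out.

b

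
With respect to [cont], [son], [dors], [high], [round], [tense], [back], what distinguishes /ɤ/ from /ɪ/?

/ɤ/ is the mid back unrounded tense vowel and /ɪ/ is the high front unrounded lax vowel. Both are [+continuant], [+sonorant], [+dorsal], [−round]. /ɤ/ is [−high] while /ɪ/ is [+high]; /ɤ/ is [+back] while /ɪ/ is [−back]; /ɤ/ is [+tense] while /ɪ/ is [−tense], so the distinguishing features are [high], [back], [tense].

[high], [back], [tense]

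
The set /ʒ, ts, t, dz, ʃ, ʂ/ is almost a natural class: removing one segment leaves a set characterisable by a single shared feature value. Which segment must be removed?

The remaining segments after removing /t/ share [+strident]; /t/ (voiceless alveolar stop) is [-strident]. For every other candidate removal, the leftover set fails to share any single feature value that the removed segment lacks.

t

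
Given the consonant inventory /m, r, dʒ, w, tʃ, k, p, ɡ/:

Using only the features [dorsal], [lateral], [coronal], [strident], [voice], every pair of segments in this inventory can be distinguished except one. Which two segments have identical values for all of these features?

/ɡ/ (voiced velar stop) and /w/ (labial-velar glide) are both [+dorsal], [-lateral], [-coronal], [-strident], [+voice], so none of the listed features separates them. (They do differ in [sonorant], [continuant], [labial] and [round], which are not among the given features.) Every other pair in the inventory differs on at least one listed feature.

ɡ, w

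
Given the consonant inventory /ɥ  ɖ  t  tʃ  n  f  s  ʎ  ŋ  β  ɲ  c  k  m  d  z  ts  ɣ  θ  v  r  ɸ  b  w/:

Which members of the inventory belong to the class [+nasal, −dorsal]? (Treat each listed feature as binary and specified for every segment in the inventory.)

n, m

Eliminate segments failing any feature: /ɥ, ɖ, t, tʃ, f, s, ʎ, β, c, k, d, z, ts, ɣ, θ, v, r, ɸ, b, w/ are [−nasal]; /ŋ, ɲ/ are [+dorsal]. The remaining /n, m/ satisfy [+nasal], [−dorsal].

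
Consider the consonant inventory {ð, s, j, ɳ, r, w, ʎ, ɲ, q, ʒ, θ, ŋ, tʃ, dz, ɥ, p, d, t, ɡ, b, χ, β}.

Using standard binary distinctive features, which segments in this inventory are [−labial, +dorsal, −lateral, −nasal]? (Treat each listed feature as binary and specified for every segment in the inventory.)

Checking each segment against [−labial], [+dorsal], [−lateral], [−nasal]: /j/ (palatal glide), /q/ (voiceless uvular stop), /ɡ/ (voiced velar stop), /χ/ (voiceless uvular fricative) satisfy every feature; every other segment in the inventory fails at least one.

j, q, ɡ, χ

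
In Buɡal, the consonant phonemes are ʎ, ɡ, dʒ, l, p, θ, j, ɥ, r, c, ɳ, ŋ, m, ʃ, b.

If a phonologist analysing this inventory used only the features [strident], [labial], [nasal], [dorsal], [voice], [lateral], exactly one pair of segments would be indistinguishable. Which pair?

/j/ (palatal glide) and /ɡ/ (voiced velar stop) are both [−strident], [−labial], [−nasal], [+dorsal], [+voice], [−lateral], so none of the listed features separates them. (They do differ in [sonorant], [continuant] and [back], which are not among the given features.) Every other pair in the inventory differs on at least one listed feature.

j, ɡ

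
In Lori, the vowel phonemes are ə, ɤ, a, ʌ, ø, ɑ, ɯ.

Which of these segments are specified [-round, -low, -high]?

ə, ɤ, ʌ

Checking each segment against [-round], [-low], [-high]: /ə/ (mid central vowel (schwa)), /ɤ/ (mid back unrounded tense vowel), /ʌ/ (mid back unrounded lax vowel) satisfy every feature; every other segment in the inventory fails at least one.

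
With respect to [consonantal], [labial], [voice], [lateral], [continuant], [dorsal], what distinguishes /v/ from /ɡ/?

The two segments share [+consonantal], [+voice], [−lateral]. The only features from the list on which they differ: /v/ is [+continuant] while /ɡ/ is [−continuant]; /v/ is [+labial] while /ɡ/ is [−labial]; /v/ is [−dorsal] while /ɡ/ is [+dorsal].

[continuant], [labial], [dorsal]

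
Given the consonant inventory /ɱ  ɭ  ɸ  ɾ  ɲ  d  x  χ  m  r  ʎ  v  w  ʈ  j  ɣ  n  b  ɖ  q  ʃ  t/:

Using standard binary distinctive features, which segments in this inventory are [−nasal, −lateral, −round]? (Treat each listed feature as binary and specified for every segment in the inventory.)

Checking each segment against [−nasal], [−lateral], [−round]: /ɸ/ (voiceless bilabial fricative), /ɾ/ (alveolar tap), /d/ (voiced alveolar stop), /x/ (voiceless velar fricative), /χ/ (voiceless uvular fricative), /r/ (alveolar trill), among others, satisfy every feature; every other segment in the inventory fails at least one.

ɸ, ɾ, d, x, χ, r, v, ʈ, j, ɣ, b, ɖ, q, ʃ, t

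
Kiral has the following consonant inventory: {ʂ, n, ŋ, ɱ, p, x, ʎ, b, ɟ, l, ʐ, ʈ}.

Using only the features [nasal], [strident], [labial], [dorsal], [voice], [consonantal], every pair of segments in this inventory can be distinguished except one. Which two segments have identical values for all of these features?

Both /ɟ/ and /ʎ/ are [−nasal], [−strident], [−labial], [+dorsal], [+voice], [+consonantal]. Since the list omits [sonorant] and [lateral] — which do distinguish the voiced palatal stop from the palatal lateral approximant — this pair collapses; all other pairs remain distinct.

ɟ, ʎ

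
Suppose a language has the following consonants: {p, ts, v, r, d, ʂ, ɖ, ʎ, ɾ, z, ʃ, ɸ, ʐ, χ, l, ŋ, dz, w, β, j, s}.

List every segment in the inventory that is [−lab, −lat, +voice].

r, d, ɖ, ɾ, z, ʐ, ŋ, dz, j

Eliminate segments failing any feature: /p, v, ɸ, w, β/ are [+labial]; /ts, ʂ, ʃ, χ, s/ are [−voice]; /ʎ, l/ are [+lateral]. The remaining /r, d, ɖ, ɾ, z, ʐ, ŋ, dz, j/ satisfy [−labial], [−lateral], [+voice].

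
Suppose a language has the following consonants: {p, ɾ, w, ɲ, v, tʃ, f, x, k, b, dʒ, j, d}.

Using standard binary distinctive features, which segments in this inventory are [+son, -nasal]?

Eliminate segments failing any feature: /p, v, tʃ, f, x, k, b, dʒ, d/ are [-sonorant]; /ɲ/ is [+nasal]. The remaining /ɾ, w, j/ satisfy [+sonorant], [-nasal].

ɾ, w, j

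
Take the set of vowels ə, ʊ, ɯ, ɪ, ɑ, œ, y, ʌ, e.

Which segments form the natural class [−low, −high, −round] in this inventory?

ə, ʌ, e

Eliminate segments failing any feature: /ʊ, ɯ, ɪ, y/ are [+high]; /ɑ/ is [+low]; /œ/ is [+round]. The remaining /ə, ʌ, e/ satisfy [−low], [−high], [−round].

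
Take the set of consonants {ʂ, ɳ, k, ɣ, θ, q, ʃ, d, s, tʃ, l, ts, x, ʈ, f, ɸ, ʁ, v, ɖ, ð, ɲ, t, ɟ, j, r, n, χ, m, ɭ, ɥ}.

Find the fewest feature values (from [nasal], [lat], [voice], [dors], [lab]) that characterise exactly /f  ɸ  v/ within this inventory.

The class [−nasal], [+labial], [−dorsal] has exactly /f, ɸ, v/ as its extension in this inventory. No smaller conjunction from the listed features achieves this: [+labial, −dorsal] alone would also admit /m/; [−nasal, −dorsal] alone would also admit /ʂ, θ, ʃ, d, …/; [−nasal, +labial] alone would also admit /ɥ/; and checking the remaining two-feature bundles turns up none with this extension.

[−nasal, +lab, −dors]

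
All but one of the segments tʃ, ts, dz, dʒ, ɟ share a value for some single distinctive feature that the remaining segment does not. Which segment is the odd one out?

ɟ

The remaining segments after removing /ɟ/ share [+delayed release]; /ɟ/ (voiced palatal stop) is [−delayed release]. For every other candidate removal, the leftover set fails to share any single feature value that the removed segment lacks.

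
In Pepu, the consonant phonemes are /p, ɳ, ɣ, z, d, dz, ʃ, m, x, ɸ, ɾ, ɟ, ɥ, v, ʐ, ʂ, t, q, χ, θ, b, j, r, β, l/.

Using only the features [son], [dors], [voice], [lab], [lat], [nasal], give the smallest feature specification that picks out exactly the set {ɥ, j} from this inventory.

The class [+sonorant], [+dorsal] has exactly /ɥ, j/ as its extension in this inventory. No smaller conjunction from the listed features achieves this: [+dorsal] alone would also admit /ɣ, x, ɟ, q, …/; [+sonorant] alone would also admit /ɳ, m, ɾ, r, …/; and checking the remaining single features turns up none with this extension.

[+son, +dors]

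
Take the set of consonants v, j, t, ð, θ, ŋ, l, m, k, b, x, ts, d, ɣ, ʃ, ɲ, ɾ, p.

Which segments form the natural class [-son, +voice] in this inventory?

v, ð, b, d, ɣ

Among the inventory, the [-sonorant] segments are /v, t, ð, θ, k, b, x, ts, d, ɣ, ʃ, p/.
Within that set, [+voice] leaves /v, ð, b, d, ɣ/.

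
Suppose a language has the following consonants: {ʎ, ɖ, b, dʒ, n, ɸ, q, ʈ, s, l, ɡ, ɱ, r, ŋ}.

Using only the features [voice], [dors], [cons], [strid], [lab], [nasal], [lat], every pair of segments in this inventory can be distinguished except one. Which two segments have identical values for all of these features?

/r/ (alveolar trill) and /ɖ/ (voiced retroflex stop) are both [+voice], [−dorsal], [+consonantal], [−strident], [−labial], [−nasal], [−lateral], so none of the listed features separates them. (They do differ in [sonorant], [continuant] and [anterior], which are not among the given features.) Every other pair in the inventory differs on at least one listed feature.

r, ɖ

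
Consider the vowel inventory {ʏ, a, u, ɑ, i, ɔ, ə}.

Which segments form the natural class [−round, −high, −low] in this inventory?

First, the [−round] segments are /a, ɑ, i, ə/.
Intersecting with [−high] gives /a, ɑ, ə/.
Of those, [−low] leaves /ə/.

ə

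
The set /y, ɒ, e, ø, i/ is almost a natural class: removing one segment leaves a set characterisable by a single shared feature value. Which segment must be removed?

ɒ

[back] (equivalently [low]) groups all but one: /ø, i, e, y/ share [−back] while /ɒ/ (low back rounded vowel) alone is [+back]. Removing any other segment would not leave a single-feature class that excludes it.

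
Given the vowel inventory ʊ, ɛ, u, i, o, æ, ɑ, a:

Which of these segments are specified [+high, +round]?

Checking each segment against [+high], [+round]: /ʊ/ (high back rounded lax vowel), /u/ (high back rounded tense vowel) satisfy every feature; every other segment in the inventory fails at least one.

ʊ, u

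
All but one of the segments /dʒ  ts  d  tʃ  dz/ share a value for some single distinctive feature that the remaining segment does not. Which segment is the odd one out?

[delayed release] (equivalently [strident]) groups all but one: /ts, dz, dʒ, tʃ/ share [+delayed release] while /d/ (voiced alveolar stop) alone is [−delayed release]. Removing any other segment would not leave a single-feature class that excludes it.

d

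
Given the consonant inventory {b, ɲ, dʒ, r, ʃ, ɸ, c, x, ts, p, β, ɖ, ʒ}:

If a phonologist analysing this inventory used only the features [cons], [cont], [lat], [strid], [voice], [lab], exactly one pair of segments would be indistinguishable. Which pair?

/ɲ/ (palatal nasal) and /ɖ/ (voiced retroflex stop) are both [+consonantal], [−continuant], [−lateral], [−strident], [+voice], [−labial], so none of the listed features separates them. (They do differ in [sonorant], [nasal] and [dorsal], which are not among the given features.) Every other pair in the inventory differs on at least one listed feature.

ɲ, ɖ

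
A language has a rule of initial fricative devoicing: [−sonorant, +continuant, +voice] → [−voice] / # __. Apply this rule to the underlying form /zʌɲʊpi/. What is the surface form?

Only the initial segment /z/ is both word-initial and matches the structural description. It is a voiced alveolar fricative, so [−sonorant, +continuant, +voice] holds; changing it to [−voice] with all other features held fixed yields /s/ (voiceless alveolar fricative). No other segment meets both the structural description and the environment, so the output is [sʌɲʊpi].

[sʌɲʊpi]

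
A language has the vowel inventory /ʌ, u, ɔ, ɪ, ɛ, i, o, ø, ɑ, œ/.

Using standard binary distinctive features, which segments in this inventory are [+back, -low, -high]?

The [+back] segments are /ʌ, u, ɔ, o, ɑ/.
Intersecting with [-low] gives /ʌ, u, ɔ, o/.
Of those, [-high] leaves /ʌ, ɔ, o/.

ʌ, ɔ, o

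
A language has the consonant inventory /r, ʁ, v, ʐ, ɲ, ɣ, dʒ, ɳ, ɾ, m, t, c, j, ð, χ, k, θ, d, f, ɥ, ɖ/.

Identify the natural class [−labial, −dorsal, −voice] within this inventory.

Checking each segment against [−labial], [−dorsal], [−voice]: /t/ (voiceless alveolar stop), /θ/ (voiceless dental fricative) satisfy every feature; every other segment in the inventory fails at least one.

t, θ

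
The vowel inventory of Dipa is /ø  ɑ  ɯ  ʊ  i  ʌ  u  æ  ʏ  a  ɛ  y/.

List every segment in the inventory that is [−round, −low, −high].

ʌ, ɛ

Among the inventory, the [−round] segments are /ɑ, ɯ, i, ʌ, æ, a, ɛ/.
Then [−low] gives /ɯ, i, ʌ, ɛ/.
Among these, [−high] leaves /ʌ, ɛ/.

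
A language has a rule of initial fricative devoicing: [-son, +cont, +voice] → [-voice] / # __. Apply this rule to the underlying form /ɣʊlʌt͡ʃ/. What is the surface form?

The only segment in the rule's environment that also matches [-son, +cont, +voice] is /ɣ/. Applying [-voice] turns the voiced velar fricative into /x/ (voiceless velar fricative), giving [xʊlʌt͡ʃ].

[xʊlʌt͡ʃ]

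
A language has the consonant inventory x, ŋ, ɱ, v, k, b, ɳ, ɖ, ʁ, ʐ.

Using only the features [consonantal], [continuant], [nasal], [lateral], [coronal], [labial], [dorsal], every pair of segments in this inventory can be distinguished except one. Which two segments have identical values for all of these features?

ʁ, x

Both /ʁ/ and /x/ are [+consonantal], [+continuant], [−nasal], [−lateral], [−coronal], [−labial], [+dorsal]. Since the list omits [voice] and [high] — which do distinguish the voiced uvular fricative from the voiceless velar fricative — this pair collapses; all other pairs remain distinct.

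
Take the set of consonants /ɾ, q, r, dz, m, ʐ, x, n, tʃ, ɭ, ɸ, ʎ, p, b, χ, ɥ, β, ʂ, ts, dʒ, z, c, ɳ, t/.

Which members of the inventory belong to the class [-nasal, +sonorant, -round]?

Eliminate segments failing any feature: /q, dz, ʐ, x, tʃ, ɸ, p, b, χ, β, ʂ, ts, dʒ, z, c, t/ are [-sonorant]; /m, n, ɳ/ are [+nasal]; /ɥ/ is [+round]. The remaining /ɾ, r, ɭ, ʎ/ satisfy [-nasal], [+sonorant], [-round].

ɾ, r, ɭ, ʎ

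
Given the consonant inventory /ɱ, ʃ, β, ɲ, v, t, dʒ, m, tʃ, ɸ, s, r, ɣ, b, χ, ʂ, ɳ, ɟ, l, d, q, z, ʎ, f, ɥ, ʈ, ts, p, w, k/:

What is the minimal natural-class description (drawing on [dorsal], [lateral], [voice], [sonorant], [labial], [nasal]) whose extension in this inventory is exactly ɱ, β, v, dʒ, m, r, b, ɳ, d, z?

Every target segment is [+voice], [-lateral], [-dorsal]; each remaining inventory member fails at least one of these. Each conjunct is needed — [-lateral, -dorsal] alone would also admit /ʃ, t, tʃ, ɸ, …/; [+voice, -dorsal] alone would also admit /l/; [+voice, -lateral] alone would also admit /ɲ, ɣ, ɟ, ɥ, …/ — and no other combination of two listed features has exactly this extension, so three is the minimum.

[+voice, -lateral, -dorsal]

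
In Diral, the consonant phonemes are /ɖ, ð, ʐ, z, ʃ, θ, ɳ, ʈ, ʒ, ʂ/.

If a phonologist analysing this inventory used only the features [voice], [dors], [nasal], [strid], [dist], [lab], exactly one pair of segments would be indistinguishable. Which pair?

/z/ (voiced alveolar fricative) and /ʐ/ (voiced retroflex fricative) are both [+voice], [−dorsal], [−nasal], [+strident], [−distributed], [−labial], so none of the listed features separates them. (They do differ in [anterior], which is not among the given features.) Every other pair in the inventory differs on at least one listed feature.

z, ʐ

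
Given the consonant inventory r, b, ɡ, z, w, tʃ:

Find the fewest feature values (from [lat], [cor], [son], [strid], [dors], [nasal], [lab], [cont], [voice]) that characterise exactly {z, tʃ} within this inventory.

Every target segment is [+strident] and no other inventory member is, so one feature is enough.

[+strid]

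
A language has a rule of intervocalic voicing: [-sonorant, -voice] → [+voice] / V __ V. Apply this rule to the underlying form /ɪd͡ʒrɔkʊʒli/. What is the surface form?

The only segment in the rule's environment that also matches [-sonorant, -voice] is /k/. Applying [+voice] turns the voiceless velar stop into /ɡ/ (voiced velar stop), giving [ɪd͡ʒrɔɡʊʒli].

[ɪd͡ʒrɔɡʊʒli]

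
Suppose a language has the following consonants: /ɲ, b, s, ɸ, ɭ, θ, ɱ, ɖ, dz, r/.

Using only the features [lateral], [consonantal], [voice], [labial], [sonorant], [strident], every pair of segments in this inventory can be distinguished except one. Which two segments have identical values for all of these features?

Both /r/ and /ɲ/ are [−lateral], [+consonantal], [+voice], [−labial], [+sonorant], [−strident]. Since the list omits [nasal], [continuant] and [dorsal] — which do distinguish the alveolar trill from the palatal nasal — this pair collapses; all other pairs remain distinct.

r, ɲ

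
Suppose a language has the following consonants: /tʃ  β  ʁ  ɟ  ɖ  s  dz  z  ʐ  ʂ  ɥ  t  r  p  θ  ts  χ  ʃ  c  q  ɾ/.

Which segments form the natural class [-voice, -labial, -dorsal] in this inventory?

tʃ, s, ʂ, t, θ, ts, ʃ

Among the inventory, the [-voice] segments are /tʃ, s, ʂ, t, p, θ, ts, χ, ʃ, c, q/.
Intersecting with [-labial] gives /tʃ, s, ʂ, t, θ, ts, χ, ʃ, c, q/.
Of those, [-dorsal] leaves /tʃ, s, ʂ, t, θ, ts, ʃ/.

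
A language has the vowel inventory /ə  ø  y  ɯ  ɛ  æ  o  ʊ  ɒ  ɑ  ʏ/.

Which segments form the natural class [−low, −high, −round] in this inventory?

ə, ɛ

Eliminate segments failing any feature: /ø, o/ are [+round]; /y, ɯ, ʊ, ʏ/ are [+high]; /æ, ɒ, ɑ/ are [+low]. The remaining /ə, ɛ/ satisfy [−low], [−high], [−round].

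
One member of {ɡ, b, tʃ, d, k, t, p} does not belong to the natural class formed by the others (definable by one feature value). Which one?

tʃ

/d, ɡ, p, t, k, b/ are all [−delayed release], but /tʃ/ (voiceless postalveolar affricate) is [+delayed release]. No other single segment can be removed to leave a set sharing one feature value that the removed segment lacks, so /tʃ/ is the odd one out.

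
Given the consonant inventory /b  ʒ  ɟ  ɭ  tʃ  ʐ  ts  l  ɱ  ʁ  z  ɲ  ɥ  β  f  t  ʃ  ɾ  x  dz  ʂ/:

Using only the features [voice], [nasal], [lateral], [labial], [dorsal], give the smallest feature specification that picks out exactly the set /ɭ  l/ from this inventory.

The target set is precisely the extension of [+lateral] in this inventory.

[+lateral]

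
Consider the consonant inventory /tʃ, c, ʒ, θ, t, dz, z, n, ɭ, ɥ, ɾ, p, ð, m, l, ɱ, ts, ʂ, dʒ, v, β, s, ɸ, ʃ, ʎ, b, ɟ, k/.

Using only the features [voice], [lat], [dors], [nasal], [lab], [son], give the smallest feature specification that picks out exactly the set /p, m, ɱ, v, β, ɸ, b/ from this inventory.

[+lab, -dors]

The class [+labial], [-dorsal] has exactly /p, m, ɱ, v, β, ɸ, b/ as its extension in this inventory. No smaller conjunction from the listed features achieves this: [-dorsal] alone would also admit /tʃ, ʒ, θ, t, …/; [+labial] alone would also admit /ɥ/; and checking the remaining single features turns up none with this extension.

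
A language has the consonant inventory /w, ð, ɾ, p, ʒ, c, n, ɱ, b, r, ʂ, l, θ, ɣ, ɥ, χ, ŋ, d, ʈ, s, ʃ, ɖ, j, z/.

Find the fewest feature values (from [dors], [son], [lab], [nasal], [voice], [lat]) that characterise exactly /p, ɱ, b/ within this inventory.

[+lab, −dors]

Every target segment is [+labial], [−dorsal]; each remaining inventory member fails at least one of these. Each conjunct is needed — [−dorsal] alone would also admit /ð, ɾ, ʒ, n, …/; [+labial] alone would also admit /w, ɥ/ — and no other single listed feature has exactly this extension, so two is the minimum.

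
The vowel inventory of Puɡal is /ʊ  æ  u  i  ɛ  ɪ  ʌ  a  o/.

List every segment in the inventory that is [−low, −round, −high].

ɛ, ʌ

Eliminate segments failing any feature: /ʊ, u, o/ are [+round]; /æ, a/ are [+low]; /i, ɪ/ are [+high]. The remaining /ɛ, ʌ/ satisfy [−low], [−round], [−high].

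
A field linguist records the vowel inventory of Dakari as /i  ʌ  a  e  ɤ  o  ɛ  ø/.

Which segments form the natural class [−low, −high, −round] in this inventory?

First, the [−low] segments are /i, ʌ, e, ɤ, o, ɛ, ø/.
Of those, [−high] gives /ʌ, e, ɤ, o, ɛ, ø/.
Then [−round] leaves /ʌ, e, ɤ, ɛ/.

ʌ, e, ɤ, ɛ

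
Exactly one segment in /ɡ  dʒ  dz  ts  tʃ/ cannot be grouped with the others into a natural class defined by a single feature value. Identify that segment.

ɡ

The remaining segments after removing /ɡ/ share [+delayed release]; /ɡ/ (voiced velar stop) is [−delayed release]. For every other candidate removal, the leftover set fails to share any single feature value that the removed segment lacks.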